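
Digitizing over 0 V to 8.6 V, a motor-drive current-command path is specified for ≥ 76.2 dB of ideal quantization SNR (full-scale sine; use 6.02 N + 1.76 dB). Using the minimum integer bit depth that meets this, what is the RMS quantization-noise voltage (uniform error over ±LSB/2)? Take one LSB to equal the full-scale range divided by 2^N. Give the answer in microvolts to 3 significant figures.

V_FS = 8.6 V.
N ≥ (76.2 − 1.76)/6.02 = 12.365 → N_min = 13.
One LSB is 8.6 V / 8192 = 1.0498 mV.
σ_q = LSB/√12 = 1.0498 mV/3.4641 = 303 µV.

303 µV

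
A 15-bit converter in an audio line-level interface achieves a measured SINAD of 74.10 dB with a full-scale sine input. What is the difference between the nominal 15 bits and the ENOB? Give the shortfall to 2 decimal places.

2.98 bits

Effective bits = (74.10 − 1.76)/6.02 = 12.0166.
15 − 12.0166 = 2.98 bits below nominal.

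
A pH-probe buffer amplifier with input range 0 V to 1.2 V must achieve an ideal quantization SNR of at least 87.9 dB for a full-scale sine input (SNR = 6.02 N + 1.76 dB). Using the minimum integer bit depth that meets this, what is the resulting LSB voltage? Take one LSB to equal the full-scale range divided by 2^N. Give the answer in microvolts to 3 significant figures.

Range is 1.2 V.
Solving 6.02 N ≥ 87.9 − 1.76: N ≥ 14.309. Round up → N = 15.
LSB = 1.2 V ÷ 2^15 = 1.2/32768 V = 36.6 µV.

36.6 µV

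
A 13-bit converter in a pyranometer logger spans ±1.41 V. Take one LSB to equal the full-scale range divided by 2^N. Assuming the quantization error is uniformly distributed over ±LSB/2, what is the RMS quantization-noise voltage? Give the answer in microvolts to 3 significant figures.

The full-scale span is 1.41 − (-1.41) = 2.82 V.
LSB = 2.82 V / 2^13 = 344.24 µV.
σ_q = LSB/√12 = 344.24 µV/3.4641 = 99.4 µV.

99.4 µV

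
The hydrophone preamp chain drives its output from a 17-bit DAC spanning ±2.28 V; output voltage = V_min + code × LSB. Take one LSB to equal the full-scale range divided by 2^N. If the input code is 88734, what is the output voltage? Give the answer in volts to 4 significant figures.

Span: 2.28 V − (-2.28 V) = 4.56 V. LSB = 4.56 V / 2^17.
V_out = V_min + code × LSB = -2.28 V + 88734 × 4.56 V / 131072
      = -2.28 V + 3.08706 V = 0.807059 V.

0.8071 V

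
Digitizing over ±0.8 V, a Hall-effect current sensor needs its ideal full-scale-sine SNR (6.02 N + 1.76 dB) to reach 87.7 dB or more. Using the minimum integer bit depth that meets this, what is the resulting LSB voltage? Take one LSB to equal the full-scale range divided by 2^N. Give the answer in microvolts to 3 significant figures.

The full-scale span is 0.8 − (-0.8) = 1.6 V.
Solving 6.02 N ≥ 87.7 − 1.76: N ≥ 14.276. Round up → N = 15.
LSB = 1.6 V / 2^15 = 48.8 µV.

48.8 µV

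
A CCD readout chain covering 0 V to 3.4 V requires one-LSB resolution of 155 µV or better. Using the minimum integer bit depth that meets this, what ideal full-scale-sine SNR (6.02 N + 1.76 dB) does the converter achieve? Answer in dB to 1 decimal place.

92.1 dB

Range is 3.4 V.
Required number of levels: 3.4/155 µV = 21935; smallest N with 2^N ≥ that is 15.
Ideal SNR at N = 15: 6.02·15 + 1.76 = 92.1 dB.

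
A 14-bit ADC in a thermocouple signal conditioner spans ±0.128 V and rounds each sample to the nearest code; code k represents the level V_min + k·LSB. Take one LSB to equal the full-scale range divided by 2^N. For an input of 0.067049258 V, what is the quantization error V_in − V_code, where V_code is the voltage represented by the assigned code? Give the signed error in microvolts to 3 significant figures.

The full-scale span is 0.128 − (-0.128) = 0.256 V. LSB = 0.256 V / 2^14 ≈ 15.63 µV.
(V_in − V_min)/LSB = (0.067049258 − (-0.128)) × 16384/0.256 = 12483.1525 → nearest code k = 12483.
Reconstructed level: -0.128 + 12483 × 0.256/16384 V = 0.067046875000 V.
e = 0.067049258 − (0.067046875000) = +2.38 µV.

+2.38 µV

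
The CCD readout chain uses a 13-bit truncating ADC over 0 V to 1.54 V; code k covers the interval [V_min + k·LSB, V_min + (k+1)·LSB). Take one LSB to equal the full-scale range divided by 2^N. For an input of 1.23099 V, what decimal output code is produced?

Range is 1.54 V. LSB = 1.54 V / 2^13 ≈ 188.0 µV.
code = ⌊(V_in − V_min)/LSB⌋ = ⌊(V_in − V_min) × 2^13 / range⌋
     = ⌊(1.23099 − (0)) × 8192 / 1.54⌋ = ⌊1.23099 × 8192/1.54⌋
     = ⌊6548.227⌋ = 6548.

6548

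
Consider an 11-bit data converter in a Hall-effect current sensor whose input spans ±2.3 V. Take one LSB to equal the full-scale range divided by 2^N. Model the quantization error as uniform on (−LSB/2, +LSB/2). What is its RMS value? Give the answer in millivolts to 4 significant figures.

0.6484 mV

The full-scale span is 2.3 − (-2.3) = 4.6 V.
Step size = 4.6/2048 V = 2.24609 mV.
For a uniform distribution on [−LSB/2, +LSB/2], V_rms = LSB/√12 = 2.24609 mV/3.4641 = 0.6484 mV.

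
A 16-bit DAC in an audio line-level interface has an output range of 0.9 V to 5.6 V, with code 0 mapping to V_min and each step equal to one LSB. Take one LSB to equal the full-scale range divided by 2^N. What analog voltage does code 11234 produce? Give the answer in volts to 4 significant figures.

1.706 V

Full-scale range = 5.6 V − (0.9 V) = 4.7 V. LSB = 4.7 V / 2^16.
V_out = V_min + code × LSB = 0.9 V + 11234 × 4.7 V / 65536
      = 0.9 + 0.805661 = 1.70566 V.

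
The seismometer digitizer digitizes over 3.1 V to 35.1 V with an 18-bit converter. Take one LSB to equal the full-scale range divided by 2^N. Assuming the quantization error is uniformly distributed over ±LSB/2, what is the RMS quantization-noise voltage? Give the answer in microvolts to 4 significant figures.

35.24 µV

Full-scale range = 35.1 V − (3.1 V) = 32 V.
LSB = 32 V / 2^18 = 122.070 µV.
V_rms = LSB/√12 = 122.070 µV / √12 = 35.24 µV.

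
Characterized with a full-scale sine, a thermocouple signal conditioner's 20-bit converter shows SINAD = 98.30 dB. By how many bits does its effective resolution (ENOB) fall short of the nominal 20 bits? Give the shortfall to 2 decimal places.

3.96 bits

N_eff = (98.30 − 1.76)/6.02 = 16.0365 bits.
Lost resolution: 20 − 16.0365 = 3.9635 bits.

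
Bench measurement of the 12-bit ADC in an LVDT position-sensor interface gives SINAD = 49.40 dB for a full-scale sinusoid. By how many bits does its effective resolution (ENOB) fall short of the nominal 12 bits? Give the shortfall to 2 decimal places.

4.09 bits

Effective bits = (49.40 − 1.76)/6.02 = 7.9136.
Shortfall = 12 − 7.9136 = 4.0864 bits.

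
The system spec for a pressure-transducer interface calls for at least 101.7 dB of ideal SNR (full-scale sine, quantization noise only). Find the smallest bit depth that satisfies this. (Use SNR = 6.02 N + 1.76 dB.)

17 bits

Solving 6.02 N ≥ 101.7 − 1.76: N ≥ 16.601. Round up → N = 17.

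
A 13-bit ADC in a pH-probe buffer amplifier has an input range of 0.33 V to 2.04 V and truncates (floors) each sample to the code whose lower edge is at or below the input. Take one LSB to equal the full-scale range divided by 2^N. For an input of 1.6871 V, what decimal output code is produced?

Span: 2.04 V − (0.33 V) = 1.71 V. LSB = 1.71 V / 2^13 ≈ 208.7 µV.
code = ⌊(V_in − V_min)/LSB⌋ = ⌊(V_in − V_min) × 2^13 / range⌋
     = ⌊(1.6871 − (0.33)) × 8192 / 1.71⌋ = ⌊1.3571 × 8192/1.71⌋
     = ⌊6501.382⌋ = 6501.

6501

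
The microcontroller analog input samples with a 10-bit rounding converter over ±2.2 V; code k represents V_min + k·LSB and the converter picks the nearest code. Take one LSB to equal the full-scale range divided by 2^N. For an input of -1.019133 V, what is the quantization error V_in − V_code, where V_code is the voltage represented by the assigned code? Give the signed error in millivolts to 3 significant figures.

Full-scale range = 2.2 V − (-2.2 V) = 4.4 V. LSB = 4.4 V / 2^10 ≈ 4.297 mV.
(V_in − V_min)/LSB = (-1.019133 − (-2.2)) × 1024/4.4 = 274.8200 → nearest code k = 275.
V_code = V_min + k × range/2^10 = -2.2 + 275 × 4.4/1024 = -1.018359375 V.
e = -1.019133 − (-1.018359375) = −0.774 mV.

−0.774 mV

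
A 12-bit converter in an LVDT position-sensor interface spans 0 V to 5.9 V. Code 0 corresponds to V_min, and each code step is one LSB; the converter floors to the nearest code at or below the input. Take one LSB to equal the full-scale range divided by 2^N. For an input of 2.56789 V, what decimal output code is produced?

1782

V_FS = 5.9 V. LSB = 5.9 V / 2^12 ≈ 1.440 mV.
(V_in − V_min) × 2^12/range = (2.56789 − (0)) × 4096/5.9 = 1782.725.
Floor → code = 1782.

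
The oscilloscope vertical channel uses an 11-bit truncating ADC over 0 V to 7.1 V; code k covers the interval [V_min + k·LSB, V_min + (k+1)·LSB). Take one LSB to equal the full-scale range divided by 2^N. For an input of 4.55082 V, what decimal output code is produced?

1312

V_FS = 7.1 V. LSB = 7.1 V / 2^11 ≈ 3.467 mV.
V_in − V_min = 4.55082 − (0) = 4.55082 V.
Divide by LSB: 4.55082 × 2048/7.1 = 1312.6872.
Truncating gives code 1312.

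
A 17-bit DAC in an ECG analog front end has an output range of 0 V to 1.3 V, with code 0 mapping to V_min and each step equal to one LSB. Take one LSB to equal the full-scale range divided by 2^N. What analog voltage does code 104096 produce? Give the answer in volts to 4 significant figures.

1.032 V

Range is 1.3 V. LSB = 1.3 V / 2^17.
V_out = V_min + code × LSB = 0 V + 104096 × 1.3 V / 131072
      = 0 + 1.03245 = 1.03245 V.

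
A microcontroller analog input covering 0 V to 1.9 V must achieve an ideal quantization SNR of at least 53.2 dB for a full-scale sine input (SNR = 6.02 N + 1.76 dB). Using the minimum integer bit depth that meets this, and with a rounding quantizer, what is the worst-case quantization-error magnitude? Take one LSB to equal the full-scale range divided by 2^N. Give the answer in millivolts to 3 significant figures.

1.86 mV

V_FS = 1.9 V.
Solving 6.02 N ≥ 53.2 − 1.76: N ≥ 8.545. Round up → N = 9.
Step size = 1.9/512 V = 3.7109 mV.
Max error for round-to-nearest is LSB/2 = 1.86 mV.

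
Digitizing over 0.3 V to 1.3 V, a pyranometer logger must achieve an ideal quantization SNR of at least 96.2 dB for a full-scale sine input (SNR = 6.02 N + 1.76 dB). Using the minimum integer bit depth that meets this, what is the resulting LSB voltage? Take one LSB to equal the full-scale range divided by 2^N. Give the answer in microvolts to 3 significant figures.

15.3 µV

The full-scale span is 1.3 − (0.3) = 1 V.
Required N = ⌈(96.2 − 1.76)/6.02⌉ = ⌈15.688⌉ = 16.
One LSB is 1 V / 65536 = 15.3 µV.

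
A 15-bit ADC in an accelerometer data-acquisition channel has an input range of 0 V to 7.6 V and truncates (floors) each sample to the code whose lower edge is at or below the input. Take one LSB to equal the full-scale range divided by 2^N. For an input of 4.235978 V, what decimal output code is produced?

18263

Range is 7.6 V. LSB = 7.6 V / 2^15 ≈ 231.9 µV.
V_in − V_min = 4.235978 − (0) = 4.235978 V.
Divide by LSB: 4.235978 × 32768/7.6 = 18263.7536.
Truncating gives code 18263.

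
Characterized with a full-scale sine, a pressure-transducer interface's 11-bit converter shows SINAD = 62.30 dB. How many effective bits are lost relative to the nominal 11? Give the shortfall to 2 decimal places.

0.94 bits

Effective bits = (62.30 − 1.76)/6.02 = 10.0565.
Lost resolution: 11 − 10.0565 = 0.9435 bits.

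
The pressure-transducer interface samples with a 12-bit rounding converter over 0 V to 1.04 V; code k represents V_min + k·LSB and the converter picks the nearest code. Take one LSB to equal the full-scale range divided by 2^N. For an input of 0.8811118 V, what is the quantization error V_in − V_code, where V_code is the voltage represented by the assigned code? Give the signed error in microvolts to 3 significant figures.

+57.1 µV

Full-scale range = 1.04 V. LSB = 1.04 V / 2^12 ≈ 253.9 µV.
(0.8811118 − (0)) / LSB = 0.8811118 × 4096/1.04 = 3470.2249. Nearest integer: k = 3470.
V_code = 0 + (3470/4096) × 1.04 = 0.8810546875 V.
e = 0.8811118 − (0.8810546875) = +57.1 µV.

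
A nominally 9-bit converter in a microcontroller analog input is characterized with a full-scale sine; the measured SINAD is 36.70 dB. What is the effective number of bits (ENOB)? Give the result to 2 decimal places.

ENOB = (36.70 − 1.76)/6.02 = 5.8040 bits.

5.80 bits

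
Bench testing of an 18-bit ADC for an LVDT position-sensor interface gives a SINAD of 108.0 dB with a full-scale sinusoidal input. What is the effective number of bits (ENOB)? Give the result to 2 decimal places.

(108.0 − 1.76) / 6.02 = 106.24/6.02 = 17.6478 effective bits.

17.65 bits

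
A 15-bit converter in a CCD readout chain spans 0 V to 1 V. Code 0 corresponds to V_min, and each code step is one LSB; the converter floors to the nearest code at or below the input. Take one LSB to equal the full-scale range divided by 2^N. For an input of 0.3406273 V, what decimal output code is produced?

11161

Span = 1 V. LSB = 1 V / 2^15 ≈ 30.52 µV.
(V_in − V_min) × 2^15/range = (0.3406273 − (0)) × 32768/1 = 11161.675.
Floor → code = 11161.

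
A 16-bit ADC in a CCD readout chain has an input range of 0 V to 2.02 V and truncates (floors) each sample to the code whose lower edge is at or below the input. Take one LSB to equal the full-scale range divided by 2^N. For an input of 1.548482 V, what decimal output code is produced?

Span = 2.02 V. LSB = 2.02 V / 2^16 ≈ 30.82 µV.
code = ⌊(V_in − V_min)/LSB⌋ = ⌊(V_in − V_min) × 2^16 / range⌋
     = ⌊(1.548482 − (0)) × 65536 / 2.02⌋ = ⌊1.548482 × 65536/2.02⌋
     = ⌊50238.275⌋ = 50238.

50238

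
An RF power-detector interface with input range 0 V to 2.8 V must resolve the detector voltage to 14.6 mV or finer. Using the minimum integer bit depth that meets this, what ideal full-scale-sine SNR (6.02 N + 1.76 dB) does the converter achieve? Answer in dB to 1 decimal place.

49.9 dB

Range is 2.8 V.
2.8 V / 14.6 mV = 191.8. Since 2^7 = 128 and 2^8 = 256, N = 8.
Ideal SNR at N = 8: 6.02·8 + 1.76 = 49.9 dB.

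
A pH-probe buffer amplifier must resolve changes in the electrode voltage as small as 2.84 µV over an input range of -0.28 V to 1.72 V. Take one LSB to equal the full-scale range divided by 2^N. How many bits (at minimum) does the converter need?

20 bits

Range = 1.72 − (-0.28) = 2 V.
Need 2^N ≥ 2 V / 2.84 µV = 704200 → N_min = 20.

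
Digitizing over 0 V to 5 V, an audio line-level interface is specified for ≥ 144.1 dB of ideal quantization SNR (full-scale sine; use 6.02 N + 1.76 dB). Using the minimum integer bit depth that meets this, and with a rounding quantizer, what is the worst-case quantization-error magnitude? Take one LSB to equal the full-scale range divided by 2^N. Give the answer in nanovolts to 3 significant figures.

V_FS = 5 V.
N ≥ (144.1 − 1.76)/6.02 = 23.645 → N_min = 24.
One LSB is 5 V / 16777216 = 298.02 nV.
Half an LSB is 149 nV.

149 nV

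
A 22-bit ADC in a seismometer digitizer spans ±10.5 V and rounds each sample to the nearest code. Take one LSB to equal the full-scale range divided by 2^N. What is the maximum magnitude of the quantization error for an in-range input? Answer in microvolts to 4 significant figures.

The full-scale span is 10.5 − (-10.5) = 21 V.
LSB = 21 V ÷ 2^22 = 21/4194304 V = 5.00679 µV.
Worst-case error for round-to-nearest is half an LSB: 2.503 µV.

2.503 µV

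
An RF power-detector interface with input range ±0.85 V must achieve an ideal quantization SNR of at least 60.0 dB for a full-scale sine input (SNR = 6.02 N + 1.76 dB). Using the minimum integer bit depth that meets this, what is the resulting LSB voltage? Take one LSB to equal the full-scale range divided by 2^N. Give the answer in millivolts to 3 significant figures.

Full-scale range = 0.85 V − (-0.85 V) = 1.7 V.
6.02 N + 1.76 ≥ 60.0 gives N ≥ 9.674, so the minimum integer is 10.
LSB = 1.7 V ÷ 2^10 = 1.7/1024 V = 1.66 mV.

1.66 mV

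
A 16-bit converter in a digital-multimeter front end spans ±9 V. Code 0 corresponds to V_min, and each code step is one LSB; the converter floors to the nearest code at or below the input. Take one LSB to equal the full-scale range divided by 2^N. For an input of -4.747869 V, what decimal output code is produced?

Span: 9 V − (-9 V) = 18 V. LSB = 18 V / 2^16 ≈ 274.7 µV.
V_in − V_min = -4.747869 − (-9) = 4.252131 V.
Divide by LSB: 4.252131 × 65536/18 = 15481.5365.
Truncating gives code 15481.

15481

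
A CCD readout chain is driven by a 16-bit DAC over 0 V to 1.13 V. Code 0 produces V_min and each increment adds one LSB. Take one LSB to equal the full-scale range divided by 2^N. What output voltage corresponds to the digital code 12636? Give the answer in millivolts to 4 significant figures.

217.9 mV

V_FS = 1.13 V. LSB = 1.13 V / 2^16.
Output = V_min + (12636/65536) × range = 0 + 0.192810 × 1.13 V
      = 0 V + 0.217875 V = 0.217875 V.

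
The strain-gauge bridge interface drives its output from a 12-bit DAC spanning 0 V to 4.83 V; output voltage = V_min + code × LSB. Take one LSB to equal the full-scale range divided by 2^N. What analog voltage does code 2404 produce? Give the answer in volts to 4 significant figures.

2.835 V

Range is 4.83 V. LSB = 4.83 V / 2^12.
V_out = V_min + code × LSB = 0 V + 2404 × 4.83 V / 4096
      = 0 + 2.83479 = 2.83479 V.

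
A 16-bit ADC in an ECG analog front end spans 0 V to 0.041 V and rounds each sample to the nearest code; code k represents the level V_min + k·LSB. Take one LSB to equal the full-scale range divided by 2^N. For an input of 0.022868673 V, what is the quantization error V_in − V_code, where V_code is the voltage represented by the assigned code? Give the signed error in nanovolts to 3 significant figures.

+112 nV

Range is 0.041 V. LSB = 0.041 V / 2^16 ≈ 0.6256 µV.
(V_in − V_min)/LSB = (0.022868673 − (0)) × 65536/0.041 = 36554.1794 → nearest code k = 36554.
Reconstructed level: 0 + 36554 × 0.041/65536 V = 0.022868560791 V.
e = 0.022868673 − (0.022868560791) = +112 nV.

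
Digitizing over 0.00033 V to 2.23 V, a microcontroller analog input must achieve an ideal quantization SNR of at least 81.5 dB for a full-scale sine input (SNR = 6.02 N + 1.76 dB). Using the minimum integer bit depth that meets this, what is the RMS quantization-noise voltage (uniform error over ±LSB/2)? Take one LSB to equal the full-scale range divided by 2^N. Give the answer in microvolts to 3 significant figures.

The full-scale span is 2.23 − (0.00033) = 2.22967 V.
N ≥ (81.5 − 1.76)/6.02 = 13.246 → N_min = 14.
Step size = 2.22967/16384 V = 136.09 µV.
σ_q = LSB/√12 = 136.09 µV/3.4641 = 39.3 µV.

39.3 µV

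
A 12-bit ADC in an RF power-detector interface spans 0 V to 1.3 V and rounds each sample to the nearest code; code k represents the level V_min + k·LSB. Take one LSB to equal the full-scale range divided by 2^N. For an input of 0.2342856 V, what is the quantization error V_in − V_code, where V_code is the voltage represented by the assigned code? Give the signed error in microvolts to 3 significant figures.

Full-scale range = 1.3 V. LSB = 1.3 V / 2^12 ≈ 317.4 µV.
Position in LSBs: (0.2342856 − (0)) × 4096/1.3 = 738.1799; rounding gives k = 738.
Reconstructed level: 0 + 738 × 1.3/4096 V = 0.2342285156 V.
Error = V_in − V_code = 0.2342856 − (0.2342285156) = +57.1 µV.

+57.1 µV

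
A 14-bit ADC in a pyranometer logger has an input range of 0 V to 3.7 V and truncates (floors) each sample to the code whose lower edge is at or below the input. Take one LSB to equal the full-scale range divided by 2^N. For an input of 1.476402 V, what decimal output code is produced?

Span = 3.7 V. LSB = 3.7 V / 2^14 ≈ 225.8 µV.
V_in − V_min = 1.476402 − (0) = 1.476402 V.
Divide by LSB: 1.476402 × 16384/3.7 = 6537.6677.
Truncating gives code 6537.

6537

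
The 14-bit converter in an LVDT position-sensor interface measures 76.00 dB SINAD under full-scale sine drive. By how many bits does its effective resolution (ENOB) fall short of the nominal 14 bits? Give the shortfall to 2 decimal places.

Effective bits = (76.00 − 1.76)/6.02 = 12.3322.
Shortfall = 14 − 12.3322 = 1.6678 bits.

1.67 bits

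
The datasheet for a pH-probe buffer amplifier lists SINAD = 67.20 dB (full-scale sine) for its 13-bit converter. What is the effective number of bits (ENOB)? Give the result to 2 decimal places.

(67.20 − 1.76) / 6.02 = 65.44/6.02 = 10.8704 effective bits.

10.87 bits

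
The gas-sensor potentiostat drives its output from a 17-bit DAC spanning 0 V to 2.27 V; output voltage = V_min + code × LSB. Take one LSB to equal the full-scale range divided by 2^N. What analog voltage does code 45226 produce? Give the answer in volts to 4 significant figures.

Range is 2.27 V. LSB = 2.27 V / 2^17.
Output = V_min + (45226/131072) × range = 0 + 0.345047 × 2.27 V
      = 0 + 0.783257 = 0.783257 V.

0.7833 V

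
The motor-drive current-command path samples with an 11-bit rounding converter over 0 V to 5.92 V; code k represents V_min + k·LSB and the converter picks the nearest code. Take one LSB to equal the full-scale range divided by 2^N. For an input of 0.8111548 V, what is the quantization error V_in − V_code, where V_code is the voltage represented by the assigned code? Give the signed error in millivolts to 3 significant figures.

Full-scale range = 5.92 V. LSB = 5.92 V / 2^11 ≈ 2.891 mV.
Position in LSBs: (0.8111548 − (0)) × 2048/5.92 = 280.6157; rounding gives k = 281.
Reconstructed level: 0 + 281 × 5.92/2048 V = 0.8122656250 V.
V_in − V_code = 0.8111548 − (0.8122656250) = −1.11 mV.

−1.11 mV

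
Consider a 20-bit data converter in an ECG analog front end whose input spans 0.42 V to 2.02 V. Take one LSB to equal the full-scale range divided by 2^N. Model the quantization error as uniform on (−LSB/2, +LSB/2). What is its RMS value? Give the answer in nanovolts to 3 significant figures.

Span: 2.02 V − (0.42 V) = 1.6 V.
LSB = 1.6 V / 2^20 = 1.5259 µV.
For a uniform distribution on [−LSB/2, +LSB/2], V_rms = LSB/√12 = 1.5259 µV/3.4641 = 440 nV.

440 nV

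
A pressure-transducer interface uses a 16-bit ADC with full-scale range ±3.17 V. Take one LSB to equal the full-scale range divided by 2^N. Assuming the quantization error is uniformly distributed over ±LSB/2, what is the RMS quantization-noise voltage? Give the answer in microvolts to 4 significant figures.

27.93 µV

Span: 3.17 V − (-3.17 V) = 6.34 V.
Step size = 6.34/65536 V = 96.7407 µV.
RMS of a uniform error over width LSB is LSB/√12 = 27.93 µV.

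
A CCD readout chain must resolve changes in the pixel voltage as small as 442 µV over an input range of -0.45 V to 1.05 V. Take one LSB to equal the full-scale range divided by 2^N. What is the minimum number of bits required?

The full-scale span is 1.05 − (-0.45) = 1.5 V.
Levels needed ≥ 1.5/442 µV = 3394. 2^12 = 4096 suffices, so N_min = 12.

12 bits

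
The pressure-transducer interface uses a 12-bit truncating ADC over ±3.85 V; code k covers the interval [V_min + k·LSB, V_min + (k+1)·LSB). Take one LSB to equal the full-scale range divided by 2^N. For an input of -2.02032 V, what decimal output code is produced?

973

Range = 3.85 − (-3.85) = 7.7 V. LSB = 7.7 V / 2^12 ≈ 1.880 mV.
(V_in − V_min) × 2^12/range = (-2.02032 − (-3.85)) × 4096/7.7 = 973.295.
Floor → code = 973.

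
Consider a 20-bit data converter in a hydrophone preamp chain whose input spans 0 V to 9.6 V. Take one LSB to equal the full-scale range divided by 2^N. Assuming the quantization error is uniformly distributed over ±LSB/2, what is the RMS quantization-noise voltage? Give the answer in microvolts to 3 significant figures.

2.64 µV

Span = 9.6 V.
One LSB is 9.6 V / 1048576 = 9.1553 µV.
V_rms = LSB/√12 = 9.1553 µV / √12 = 2.64 µV.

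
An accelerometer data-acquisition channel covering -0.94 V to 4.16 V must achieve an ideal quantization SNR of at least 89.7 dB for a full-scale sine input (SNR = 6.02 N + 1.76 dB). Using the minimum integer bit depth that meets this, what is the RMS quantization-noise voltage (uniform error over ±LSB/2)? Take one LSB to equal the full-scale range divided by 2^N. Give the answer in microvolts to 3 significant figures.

44.9 µV

The full-scale span is 4.16 − (-0.94) = 5.1 V.
N ≥ (89.7 − 1.76)/6.02 = 14.608 → N_min = 15.
Step size = 5.1/32768 V = 155.64 µV.
σ_q = LSB/√12 = 155.64 µV/3.4641 = 44.9 µV.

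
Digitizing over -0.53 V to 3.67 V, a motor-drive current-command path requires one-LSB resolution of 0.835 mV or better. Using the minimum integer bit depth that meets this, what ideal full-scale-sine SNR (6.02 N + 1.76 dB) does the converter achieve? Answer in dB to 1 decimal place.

80.0 dB

Full-scale range = 3.67 V − (-0.53 V) = 4.2 V.
Need 2^N ≥ 4.2 V / 0.835 mV = 5030 → N_min = 13.
6.02(13) + 1.76 = 80.02 dB.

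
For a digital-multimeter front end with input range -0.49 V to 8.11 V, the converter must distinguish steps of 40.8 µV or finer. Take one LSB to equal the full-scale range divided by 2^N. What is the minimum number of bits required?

The full-scale span is 8.11 − (-0.49) = 8.6 V.
Levels needed ≥ 8.6/40.8 µV = 210800. 2^18 = 262144 suffices, so N_min = 18.

18 bits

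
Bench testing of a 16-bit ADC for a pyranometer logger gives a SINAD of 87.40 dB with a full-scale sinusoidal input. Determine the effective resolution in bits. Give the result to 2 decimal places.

14.23 bits

ENOB = (87.40 − 1.76)/6.02 = 14.2259 bits.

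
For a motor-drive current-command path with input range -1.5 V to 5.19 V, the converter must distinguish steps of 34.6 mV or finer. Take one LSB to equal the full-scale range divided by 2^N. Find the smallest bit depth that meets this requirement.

8 bits

The full-scale span is 5.19 − (-1.5) = 6.69 V.
Required number of levels: 6.69/34.6 mV = 193.35; smallest N with 2^N ≥ that is 8.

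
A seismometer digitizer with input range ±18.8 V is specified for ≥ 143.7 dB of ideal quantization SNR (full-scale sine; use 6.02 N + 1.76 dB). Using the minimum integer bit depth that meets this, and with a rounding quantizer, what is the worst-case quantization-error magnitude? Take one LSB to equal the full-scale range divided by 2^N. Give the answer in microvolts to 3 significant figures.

Span: 18.8 V − (-18.8 V) = 37.6 V.
N ≥ (143.7 − 1.76)/6.02 = 23.578 → N_min = 24.
Step size = 37.6/16777216 V = 2.2411 µV.
Max error for round-to-nearest is LSB/2 = 1.12 µV.

1.12 µV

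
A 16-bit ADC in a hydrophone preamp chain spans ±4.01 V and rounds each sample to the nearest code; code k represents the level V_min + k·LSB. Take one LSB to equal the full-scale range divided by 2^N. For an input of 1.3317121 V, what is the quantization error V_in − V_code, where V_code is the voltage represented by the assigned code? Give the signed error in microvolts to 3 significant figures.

+22.0 µV

Span: 4.01 V − (-4.01 V) = 8.02 V. LSB = 8.02 V / 2^16 ≈ 122.4 µV.
Position in LSBs: (1.3317121 − (-4.01)) × 65536/8.02 = 43650.1801; rounding gives k = 43650.
V_code = -4.01 + (43650/65536) × 8.02 = 1.3316900635 V.
Error = V_in − V_code = 1.3317121 − (1.3316900635) = +22.0 µV.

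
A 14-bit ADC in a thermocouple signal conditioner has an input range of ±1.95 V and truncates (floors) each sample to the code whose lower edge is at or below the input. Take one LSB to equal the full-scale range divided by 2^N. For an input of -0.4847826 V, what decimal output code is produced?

6155

The full-scale span is 1.95 − (-1.95) = 3.9 V. LSB = 3.9 V / 2^14 ≈ 238.0 µV.
code = ⌊(V_in − V_min)/LSB⌋ = ⌊(V_in − V_min) × 2^14 / range⌋
     = ⌊(-0.4847826 − (-1.95)) × 16384 / 3.9⌋ = ⌊1.4652174 × 16384/3.9⌋
     = ⌊6155.416⌋ = 6155.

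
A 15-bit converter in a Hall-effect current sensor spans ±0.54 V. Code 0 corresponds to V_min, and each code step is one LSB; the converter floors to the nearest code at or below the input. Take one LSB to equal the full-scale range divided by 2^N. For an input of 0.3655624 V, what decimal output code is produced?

Range = 0.54 − (-0.54) = 1.08 V. LSB = 1.08 V / 2^15 ≈ 32.96 µV.
V_in − V_min = 0.3655624 − (-0.54) = 0.9055624 V.
Divide by LSB: 0.9055624 × 32768/1.08 = 27475.4340.
Truncating gives code 27475.

27475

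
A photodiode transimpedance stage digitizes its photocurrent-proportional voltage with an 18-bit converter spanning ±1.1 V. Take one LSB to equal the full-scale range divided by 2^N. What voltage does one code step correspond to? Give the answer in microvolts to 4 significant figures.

8.392 µV

The full-scale span is 1.1 − (-1.1) = 2.2 V.
Number of codes = 2^18 = 262144.
Step size = 2.2/262144 V = 8.392 µV.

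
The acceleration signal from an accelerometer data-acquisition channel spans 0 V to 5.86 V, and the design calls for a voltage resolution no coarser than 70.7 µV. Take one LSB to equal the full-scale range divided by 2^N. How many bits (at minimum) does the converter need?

Span = 5.86 V.
Need 2^N ≥ 5.86 V / 70.7 µV = 82890 → N_min = 17.

17 bits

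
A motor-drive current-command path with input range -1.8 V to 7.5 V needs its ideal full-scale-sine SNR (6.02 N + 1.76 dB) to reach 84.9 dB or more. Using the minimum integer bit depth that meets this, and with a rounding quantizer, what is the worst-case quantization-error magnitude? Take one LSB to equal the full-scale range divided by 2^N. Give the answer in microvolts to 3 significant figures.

Range = 7.5 − (-1.8) = 9.3 V.
N ≥ (84.9 − 1.76)/6.02 = 13.811 → N_min = 14.
One LSB is 9.3 V / 16384 = 0.56763 mV.
|e|_max = LSB/2 = 284 µV.

284 µV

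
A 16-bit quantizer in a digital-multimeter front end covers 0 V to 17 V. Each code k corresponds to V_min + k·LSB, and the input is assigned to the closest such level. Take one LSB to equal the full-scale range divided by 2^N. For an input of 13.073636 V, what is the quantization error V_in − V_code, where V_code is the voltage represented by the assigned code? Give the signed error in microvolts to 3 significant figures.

Range is 17 V. LSB = 17 V / 2^16 ≈ 259.4 µV.
(V_in − V_min)/LSB = (13.073636 − (0)) × 65536/17 = 50399.6358 → nearest code k = 50400.
V_code = 0 + (50400/65536) × 17 = 13.073730469 V.
Error = V_in − V_code = 13.073636 − (13.073730469) = −94.5 µV.

−94.5 µV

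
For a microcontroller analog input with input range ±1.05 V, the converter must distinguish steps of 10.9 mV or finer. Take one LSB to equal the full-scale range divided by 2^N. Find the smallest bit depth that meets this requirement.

8 bits

The full-scale span is 1.05 − (-1.05) = 2.1 V.
Levels needed ≥ 2.1/10.9 mV = 192.7. 2^8 = 256 suffices, so N_min = 8.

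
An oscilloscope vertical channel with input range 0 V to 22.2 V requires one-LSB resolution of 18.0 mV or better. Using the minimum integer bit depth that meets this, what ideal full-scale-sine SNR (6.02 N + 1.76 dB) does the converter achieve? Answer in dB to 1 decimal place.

Full-scale range = 22.2 V.
Required number of levels: 22.2/18.0 mV = 1233.3; smallest N with 2^N ≥ that is 11.
SNR = 6.02 × 11 + 1.76 = 67.98 dB.

68.0 dB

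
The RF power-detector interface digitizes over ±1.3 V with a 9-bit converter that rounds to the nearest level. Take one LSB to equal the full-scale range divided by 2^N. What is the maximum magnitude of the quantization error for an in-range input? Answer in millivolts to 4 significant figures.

2.539 mV

The full-scale span is 1.3 − (-1.3) = 2.6 V.
LSB = 2.6 V ÷ 2^9 = 2.6/512 V = 5.07813 mV.
A rounding quantizer has |error| ≤ LSB/2 = 2.539 mV.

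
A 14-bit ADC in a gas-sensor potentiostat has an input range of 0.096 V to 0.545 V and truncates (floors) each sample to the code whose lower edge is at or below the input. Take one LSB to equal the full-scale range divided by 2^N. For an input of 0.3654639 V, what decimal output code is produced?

Span: 0.545 V − (0.096 V) = 0.449 V. LSB = 0.449 V / 2^14 ≈ 27.40 µV.
code = ⌊(V_in − V_min)/LSB⌋ = ⌊(V_in − V_min) × 2^14 / range⌋
     = ⌊(0.3654639 − (0.096)) × 16384 / 0.449⌋ = ⌊0.2694639 × 16384/0.449⌋
     = ⌊9832.732⌋ = 9832.

9832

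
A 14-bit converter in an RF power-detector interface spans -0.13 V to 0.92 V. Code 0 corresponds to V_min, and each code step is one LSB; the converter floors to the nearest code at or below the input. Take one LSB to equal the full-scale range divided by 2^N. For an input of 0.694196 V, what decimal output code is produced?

Range = 0.92 − (-0.13) = 1.05 V. LSB = 1.05 V / 2^14 ≈ 64.09 µV.
(V_in − V_min) × 2^14/range = (0.694196 − (-0.13)) × 16384/1.05 = 12860.597.
Floor → code = 12860.

12860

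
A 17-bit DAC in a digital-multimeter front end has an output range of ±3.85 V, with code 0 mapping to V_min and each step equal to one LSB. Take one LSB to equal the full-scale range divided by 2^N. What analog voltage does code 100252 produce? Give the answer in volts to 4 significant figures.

2.039 V

The full-scale span is 3.85 − (-3.85) = 7.7 V. LSB = 7.7 V / 2^17.
Output = V_min + (100252/131072) × range = -3.85 + 0.764862 × 7.7 V
      = -3.85 + 5.88944 = 2.03944 V.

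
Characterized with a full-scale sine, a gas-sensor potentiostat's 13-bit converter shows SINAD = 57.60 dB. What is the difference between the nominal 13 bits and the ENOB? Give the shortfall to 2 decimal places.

3.72 bits

Effective bits = (57.60 − 1.76)/6.02 = 9.2757.
Shortfall = 13 − 9.2757 = 3.7243 bits.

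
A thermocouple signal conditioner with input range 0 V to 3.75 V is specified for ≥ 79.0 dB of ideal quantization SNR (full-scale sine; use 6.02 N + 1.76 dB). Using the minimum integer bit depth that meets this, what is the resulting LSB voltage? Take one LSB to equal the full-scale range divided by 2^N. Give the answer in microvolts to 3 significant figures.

458 µV

Range is 3.75 V.
Required N = ⌈(79.0 − 1.76)/6.02⌉ = ⌈12.831⌉ = 13.
One LSB is 3.75 V / 8192 = 458 µV.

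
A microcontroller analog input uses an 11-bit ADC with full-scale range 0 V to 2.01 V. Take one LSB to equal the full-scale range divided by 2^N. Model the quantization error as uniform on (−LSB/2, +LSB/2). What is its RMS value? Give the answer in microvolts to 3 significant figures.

283 µV

Full-scale range = 2.01 V.
LSB = 2.01 V / 2^11 = 0.98145 mV.
σ_q = LSB/√12 = 0.98145 mV/3.4641 = 283 µV.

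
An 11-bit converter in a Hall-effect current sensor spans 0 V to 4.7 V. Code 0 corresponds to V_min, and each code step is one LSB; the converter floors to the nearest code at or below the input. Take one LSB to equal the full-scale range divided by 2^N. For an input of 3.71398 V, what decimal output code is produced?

1618

Span = 4.7 V. LSB = 4.7 V / 2^11 ≈ 2.295 mV.
code = ⌊(V_in − V_min)/LSB⌋ = ⌊(V_in − V_min) × 2^11 / range⌋
     = ⌊(3.71398 − (0)) × 2048 / 4.7⌋ = ⌊3.71398 × 2048/4.7⌋
     = ⌊1618.347⌋ = 1618.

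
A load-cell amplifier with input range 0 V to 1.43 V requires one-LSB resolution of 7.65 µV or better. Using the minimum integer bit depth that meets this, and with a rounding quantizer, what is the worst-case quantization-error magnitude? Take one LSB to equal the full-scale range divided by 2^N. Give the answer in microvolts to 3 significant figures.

2.73 µV

Range is 1.43 V.
Need 2^N ≥ 1.43 V / 7.65 µV = 186900 → N_min = 18.
LSB = 1.43 V ÷ 2^18 = 1.43/262144 V = 5.4550 µV.
Max error for round-to-nearest is LSB/2 = 2.73 µV.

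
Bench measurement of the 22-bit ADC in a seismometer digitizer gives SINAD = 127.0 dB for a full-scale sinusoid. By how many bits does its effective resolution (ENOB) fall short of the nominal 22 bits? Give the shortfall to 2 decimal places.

ENOB = (SINAD − 1.76)/6.02 = (127.0 − 1.76)/6.02 = 20.8040 bits.
Lost resolution: 22 − 20.8040 = 1.1960 bits.

1.20 bits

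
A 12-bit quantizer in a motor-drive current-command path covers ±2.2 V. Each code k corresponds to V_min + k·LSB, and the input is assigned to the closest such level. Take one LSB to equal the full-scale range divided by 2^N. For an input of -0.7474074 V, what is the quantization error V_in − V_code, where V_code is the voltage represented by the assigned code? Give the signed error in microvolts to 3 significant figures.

Span: 2.2 V − (-2.2 V) = 4.4 V. LSB = 4.4 V / 2^12 ≈ 1.074 mV.
(V_in − V_min)/LSB = (-0.7474074 − (-2.2)) × 4096/4.4 = 1352.2317 → nearest code k = 1352.
V_code = -2.2 + (1352/4096) × 4.4 = -0.7476562500 V.
V_in − V_code = -0.7474074 − (-0.7476562500) = +249 µV.

+249 µV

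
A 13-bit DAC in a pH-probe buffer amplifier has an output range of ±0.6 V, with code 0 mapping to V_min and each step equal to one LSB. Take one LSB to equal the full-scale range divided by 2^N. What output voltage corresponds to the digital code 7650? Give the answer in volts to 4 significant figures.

0.5206 V

Range = 0.6 − (-0.6) = 1.2 V. LSB = 1.2 V / 2^13.
V_out = -0.6 + 7650 × (1.2/8192) V
      = -0.6 + 1.12061 = 0.520605 V.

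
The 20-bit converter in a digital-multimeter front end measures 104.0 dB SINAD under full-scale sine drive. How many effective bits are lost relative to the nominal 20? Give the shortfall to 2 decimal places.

N_eff = (104.0 − 1.76)/6.02 = 16.9834 bits.
Lost resolution: 20 − 16.9834 = 3.0166 bits.

3.02 bits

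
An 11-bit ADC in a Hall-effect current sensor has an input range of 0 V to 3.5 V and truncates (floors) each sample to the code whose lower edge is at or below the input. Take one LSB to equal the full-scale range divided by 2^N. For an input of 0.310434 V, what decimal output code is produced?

V_FS = 3.5 V. LSB = 3.5 V / 2^11 ≈ 1.709 mV.
V_in − V_min = 0.310434 − (0) = 0.310434 V.
Divide by LSB: 0.310434 × 2048/3.5 = 181.6482.
Truncating gives code 181.

181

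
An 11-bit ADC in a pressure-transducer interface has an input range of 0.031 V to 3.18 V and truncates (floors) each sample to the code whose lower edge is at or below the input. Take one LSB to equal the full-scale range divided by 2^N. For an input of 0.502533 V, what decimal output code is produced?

The full-scale span is 3.18 − (0.031) = 3.149 V. LSB = 3.149 V / 2^11 ≈ 1.538 mV.
code = ⌊(V_in − V_min)/LSB⌋ = ⌊(V_in − V_min) × 2^11 / range⌋
     = ⌊(0.502533 − (0.031)) × 2048 / 3.149⌋ = ⌊0.471533 × 2048/3.149⌋
     = ⌊306.669⌋ = 306.

306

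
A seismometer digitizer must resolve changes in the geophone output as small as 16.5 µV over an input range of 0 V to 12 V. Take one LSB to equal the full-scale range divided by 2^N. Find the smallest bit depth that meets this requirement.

Range is 12 V.
12 V / 16.5 µV = 727300. Since 2^19 = 524288 and 2^20 = 1048576, N = 20.

20 bits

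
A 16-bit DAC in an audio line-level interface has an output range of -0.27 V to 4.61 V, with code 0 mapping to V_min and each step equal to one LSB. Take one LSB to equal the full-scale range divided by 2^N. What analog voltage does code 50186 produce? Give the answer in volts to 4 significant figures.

Span: 4.61 V − (-0.27 V) = 4.88 V. LSB = 4.88 V / 2^16.
Output = V_min + (50186/65536) × range = -0.27 + 0.765778 × 4.88 V
      = -0.27 V + 3.73699 V = 3.46699 V.

3.467 V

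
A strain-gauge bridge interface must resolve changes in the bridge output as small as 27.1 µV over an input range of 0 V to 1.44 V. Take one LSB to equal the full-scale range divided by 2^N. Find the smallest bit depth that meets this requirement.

Range is 1.44 V.
Levels needed ≥ 1.44/27.1 µV = 53140. 2^16 = 65536 suffices, so N_min = 16.

16 bits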